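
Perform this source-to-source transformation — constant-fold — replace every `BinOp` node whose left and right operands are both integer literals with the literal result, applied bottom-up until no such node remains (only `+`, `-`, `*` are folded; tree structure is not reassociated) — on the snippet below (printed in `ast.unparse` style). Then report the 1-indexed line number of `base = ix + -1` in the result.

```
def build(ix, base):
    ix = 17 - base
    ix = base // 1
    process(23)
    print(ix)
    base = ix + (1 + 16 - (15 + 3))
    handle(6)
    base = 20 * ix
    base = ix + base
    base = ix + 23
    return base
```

6

Transformed code:
def build(ix, base):
    ix = 17 - base
    ix = base // 1
    process(23)
    print(ix)
    base = ix + -1
    handle(6)
    base = 20 * ix
    base = ix + base
    base = ix + 23
    return base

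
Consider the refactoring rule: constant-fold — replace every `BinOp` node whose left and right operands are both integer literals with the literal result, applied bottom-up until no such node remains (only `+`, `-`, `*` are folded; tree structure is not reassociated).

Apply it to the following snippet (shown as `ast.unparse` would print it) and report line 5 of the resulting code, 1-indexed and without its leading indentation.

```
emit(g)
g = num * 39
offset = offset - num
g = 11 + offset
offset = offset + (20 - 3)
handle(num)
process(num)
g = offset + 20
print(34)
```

Transformed code:
emit(g)
g = num * 39
offset = offset - num
g = 11 + offset
offset = offset + 17
handle(num)
process(num)
g = offset + 20
print(34)

offset = offset + 17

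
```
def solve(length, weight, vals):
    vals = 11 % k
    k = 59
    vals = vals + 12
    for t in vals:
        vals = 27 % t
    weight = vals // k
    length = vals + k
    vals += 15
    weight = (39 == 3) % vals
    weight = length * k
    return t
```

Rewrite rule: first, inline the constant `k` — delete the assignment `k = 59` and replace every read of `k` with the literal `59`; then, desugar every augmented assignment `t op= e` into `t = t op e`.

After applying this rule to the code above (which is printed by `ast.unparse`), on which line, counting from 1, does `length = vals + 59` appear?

7

Transformed code:
def solve(length, weight, vals):
    vals = 11 % 59
    vals = vals + 12
    for t in vals:
        vals = 27 % t
    weight = vals // 59
    length = vals + 59
    vals = vals + 15
    weight = (39 == 3) % vals
    weight = length * 59
    return t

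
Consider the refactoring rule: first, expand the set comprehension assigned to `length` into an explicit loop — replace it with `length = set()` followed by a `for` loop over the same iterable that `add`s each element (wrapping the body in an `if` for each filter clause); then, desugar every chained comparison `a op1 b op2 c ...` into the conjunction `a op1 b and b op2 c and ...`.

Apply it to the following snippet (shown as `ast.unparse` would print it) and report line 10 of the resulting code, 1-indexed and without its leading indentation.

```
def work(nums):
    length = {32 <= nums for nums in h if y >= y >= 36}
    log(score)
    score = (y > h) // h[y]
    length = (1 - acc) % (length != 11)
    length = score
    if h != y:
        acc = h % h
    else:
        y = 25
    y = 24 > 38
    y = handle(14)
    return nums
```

if h != y:

Transformed code:
def work(nums):
    length = set()
    for nums in h:
        if y >= y and y >= 36:
            length.add(32 <= nums)
    log(score)
    score = (y > h) // h[y]
    length = (1 - acc) % (length != 11)
    length = score
    if h != y:
        acc = h % h
    else:
        y = 25
    y = 24 > 38
    y = handle(14)
    return nums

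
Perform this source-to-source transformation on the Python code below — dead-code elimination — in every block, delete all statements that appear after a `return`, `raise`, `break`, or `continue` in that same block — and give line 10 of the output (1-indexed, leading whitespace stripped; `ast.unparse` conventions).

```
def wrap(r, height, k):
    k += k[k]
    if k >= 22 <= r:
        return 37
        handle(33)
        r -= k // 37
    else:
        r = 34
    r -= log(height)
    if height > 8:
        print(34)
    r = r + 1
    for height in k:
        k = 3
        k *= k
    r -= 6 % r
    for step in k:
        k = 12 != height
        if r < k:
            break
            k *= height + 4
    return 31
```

Transformed code:
def wrap(r, height, k):
    k += k[k]
    if k >= 22 <= r:
        return 37
    else:
        r = 34
    r -= log(height)
    if height > 8:
        print(34)
    r = r + 1
    for height in k:
        k = 3
        k *= k
    r -= 6 % r
    for step in k:
        k = 12 != height
        if r < k:
            break
    return 31

r = r + 1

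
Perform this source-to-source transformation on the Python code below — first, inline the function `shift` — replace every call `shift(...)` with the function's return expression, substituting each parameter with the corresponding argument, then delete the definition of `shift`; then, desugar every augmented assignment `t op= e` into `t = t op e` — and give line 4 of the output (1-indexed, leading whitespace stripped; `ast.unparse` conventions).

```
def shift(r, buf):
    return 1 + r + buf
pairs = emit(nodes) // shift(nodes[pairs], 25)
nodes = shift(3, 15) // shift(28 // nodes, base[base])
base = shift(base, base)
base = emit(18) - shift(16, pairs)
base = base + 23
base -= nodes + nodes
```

base = emit(18) - (1 + 16 + pairs)

Transformed code:
pairs = emit(nodes) // (1 + nodes[pairs] + 25)
nodes = (1 + 3 + 15) // (1 + 28 // nodes + base[base])
base = 1 + base + base
base = emit(18) - (1 + 16 + pairs)
base = base + 23
base = base - (nodes + nodes)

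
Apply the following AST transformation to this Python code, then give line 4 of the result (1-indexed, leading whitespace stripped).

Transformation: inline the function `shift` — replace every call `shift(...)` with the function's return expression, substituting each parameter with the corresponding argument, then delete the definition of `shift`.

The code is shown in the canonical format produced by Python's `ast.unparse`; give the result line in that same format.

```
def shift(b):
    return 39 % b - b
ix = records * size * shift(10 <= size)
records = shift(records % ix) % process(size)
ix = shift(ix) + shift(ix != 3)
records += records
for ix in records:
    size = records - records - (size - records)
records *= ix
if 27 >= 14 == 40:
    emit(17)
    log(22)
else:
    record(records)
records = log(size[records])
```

records += records

Transformed code:
ix = records * size * (39 % (10 <= size) - (10 <= size))
records = (39 % (records % ix) - records % ix) % process(size)
ix = 39 % ix - ix + (39 % (ix != 3) - (ix != 3))
records += records
for ix in records:
    size = records - records - (size - records)
records *= ix
if 27 >= 14 == 40:
    emit(17)
    log(22)
else:
    record(records)
records = log(size[records])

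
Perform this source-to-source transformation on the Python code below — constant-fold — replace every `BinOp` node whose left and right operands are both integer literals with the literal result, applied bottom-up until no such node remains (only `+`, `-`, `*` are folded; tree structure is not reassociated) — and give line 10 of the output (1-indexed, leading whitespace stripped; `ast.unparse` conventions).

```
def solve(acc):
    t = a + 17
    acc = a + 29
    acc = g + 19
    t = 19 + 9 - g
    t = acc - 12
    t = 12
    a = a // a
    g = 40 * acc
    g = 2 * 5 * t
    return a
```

Transformed code:
def solve(acc):
    t = a + 17
    acc = a + 29
    acc = g + 19
    t = 28 - g
    t = acc - 12
    t = 12
    a = a // a
    g = 40 * acc
    g = 10 * t
    return a

g = 10 * t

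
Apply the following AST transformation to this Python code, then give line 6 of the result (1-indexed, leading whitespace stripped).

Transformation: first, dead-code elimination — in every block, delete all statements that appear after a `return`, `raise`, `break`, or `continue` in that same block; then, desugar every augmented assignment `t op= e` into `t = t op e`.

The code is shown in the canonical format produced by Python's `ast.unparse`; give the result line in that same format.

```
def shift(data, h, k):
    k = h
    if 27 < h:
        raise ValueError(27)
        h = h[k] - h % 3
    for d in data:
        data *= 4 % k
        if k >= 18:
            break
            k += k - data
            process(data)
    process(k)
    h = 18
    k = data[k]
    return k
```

data = data * (4 % k)

Transformed code:
def shift(data, h, k):
    k = h
    if 27 < h:
        raise ValueError(27)
    for d in data:
        data = data * (4 % k)
        if k >= 18:
            break
    process(k)
    h = 18
    k = data[k]
    return k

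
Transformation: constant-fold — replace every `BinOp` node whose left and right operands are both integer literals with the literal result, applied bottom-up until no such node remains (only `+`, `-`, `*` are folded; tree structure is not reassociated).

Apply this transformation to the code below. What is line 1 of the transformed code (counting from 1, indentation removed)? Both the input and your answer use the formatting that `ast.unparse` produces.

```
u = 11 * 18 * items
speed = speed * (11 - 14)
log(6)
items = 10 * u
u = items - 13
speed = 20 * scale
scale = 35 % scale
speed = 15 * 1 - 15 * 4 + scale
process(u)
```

u = 198 * items

Transformed code:
u = 198 * items
speed = speed * -3
log(6)
items = 10 * u
u = items - 13
speed = 20 * scale
scale = 35 % scale
speed = -45 + scale
process(u)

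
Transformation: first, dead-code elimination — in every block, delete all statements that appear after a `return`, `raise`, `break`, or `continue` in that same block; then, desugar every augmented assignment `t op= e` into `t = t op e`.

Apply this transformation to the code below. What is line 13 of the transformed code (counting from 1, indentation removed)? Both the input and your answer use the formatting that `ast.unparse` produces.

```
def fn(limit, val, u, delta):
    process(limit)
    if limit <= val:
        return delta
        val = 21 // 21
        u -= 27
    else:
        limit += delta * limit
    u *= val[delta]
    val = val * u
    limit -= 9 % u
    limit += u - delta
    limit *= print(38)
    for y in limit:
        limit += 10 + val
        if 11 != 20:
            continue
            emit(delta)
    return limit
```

limit = limit + (10 + val)

Transformed code:
def fn(limit, val, u, delta):
    process(limit)
    if limit <= val:
        return delta
    else:
        limit = limit + delta * limit
    u = u * val[delta]
    val = val * u
    limit = limit - 9 % u
    limit = limit + (u - delta)
    limit = limit * print(38)
    for y in limit:
        limit = limit + (10 + val)
        if 11 != 20:
            continue
    return limit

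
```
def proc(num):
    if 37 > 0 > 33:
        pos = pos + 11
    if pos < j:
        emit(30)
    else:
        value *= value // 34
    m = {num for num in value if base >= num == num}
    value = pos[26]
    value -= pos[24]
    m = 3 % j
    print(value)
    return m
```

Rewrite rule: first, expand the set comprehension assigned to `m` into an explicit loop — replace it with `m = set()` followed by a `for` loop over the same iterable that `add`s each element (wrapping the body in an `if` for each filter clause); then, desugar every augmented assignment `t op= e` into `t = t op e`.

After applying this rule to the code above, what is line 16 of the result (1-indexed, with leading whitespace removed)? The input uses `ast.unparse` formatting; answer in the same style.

Transformed code:
def proc(num):
    if 37 > 0 > 33:
        pos = pos + 11
    if pos < j:
        emit(30)
    else:
        value = value * (value // 34)
    m = set()
    for num in value:
        if base >= num == num:
            m.add(num)
    value = pos[26]
    value = value - pos[24]
    m = 3 % j
    print(value)
    return m

return m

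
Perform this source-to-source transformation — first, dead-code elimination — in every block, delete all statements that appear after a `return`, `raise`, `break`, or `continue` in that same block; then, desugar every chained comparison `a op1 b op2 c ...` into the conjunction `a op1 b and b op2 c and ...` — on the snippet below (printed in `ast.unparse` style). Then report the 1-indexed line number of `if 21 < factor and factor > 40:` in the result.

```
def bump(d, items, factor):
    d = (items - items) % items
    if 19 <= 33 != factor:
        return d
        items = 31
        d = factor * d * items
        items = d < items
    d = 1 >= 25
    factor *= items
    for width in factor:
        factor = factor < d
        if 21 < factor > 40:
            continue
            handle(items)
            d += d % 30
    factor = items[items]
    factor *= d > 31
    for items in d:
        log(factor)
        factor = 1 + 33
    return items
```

9

Transformed code:
def bump(d, items, factor):
    d = (items - items) % items
    if 19 <= 33 and 33 != factor:
        return d
    d = 1 >= 25
    factor *= items
    for width in factor:
        factor = factor < d
        if 21 < factor and factor > 40:
            continue
    factor = items[items]
    factor *= d > 31
    for items in d:
        log(factor)
        factor = 1 + 33
    return items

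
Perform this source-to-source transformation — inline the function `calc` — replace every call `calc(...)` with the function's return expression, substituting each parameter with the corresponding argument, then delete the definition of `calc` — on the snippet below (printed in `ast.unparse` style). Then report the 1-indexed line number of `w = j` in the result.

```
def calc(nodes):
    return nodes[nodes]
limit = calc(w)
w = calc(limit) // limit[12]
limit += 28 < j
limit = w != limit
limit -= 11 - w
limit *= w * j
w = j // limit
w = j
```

8

Transformed code:
limit = w[w]
w = limit[limit] // limit[12]
limit += 28 < j
limit = w != limit
limit -= 11 - w
limit *= w * j
w = j // limit
w = j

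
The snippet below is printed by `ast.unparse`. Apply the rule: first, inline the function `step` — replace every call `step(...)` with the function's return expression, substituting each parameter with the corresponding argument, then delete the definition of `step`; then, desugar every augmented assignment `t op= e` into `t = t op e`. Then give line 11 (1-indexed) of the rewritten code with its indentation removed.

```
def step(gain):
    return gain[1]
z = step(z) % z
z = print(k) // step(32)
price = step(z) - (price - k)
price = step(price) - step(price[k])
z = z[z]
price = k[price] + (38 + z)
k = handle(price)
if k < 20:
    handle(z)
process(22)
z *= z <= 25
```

Transformed code:
z = z[1] % z
z = print(k) // 32[1]
price = z[1] - (price - k)
price = price[1] - price[k][1]
z = z[z]
price = k[price] + (38 + z)
k = handle(price)
if k < 20:
    handle(z)
process(22)
z = z * (z <= 25)

z = z * (z <= 25)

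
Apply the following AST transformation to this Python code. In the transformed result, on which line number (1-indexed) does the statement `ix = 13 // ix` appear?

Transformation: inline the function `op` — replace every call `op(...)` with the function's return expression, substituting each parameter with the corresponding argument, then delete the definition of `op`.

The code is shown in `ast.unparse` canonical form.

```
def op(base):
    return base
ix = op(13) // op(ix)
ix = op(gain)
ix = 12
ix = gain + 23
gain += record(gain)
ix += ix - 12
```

1

Transformed code:
ix = 13 // ix
ix = gain
ix = 12
ix = gain + 23
gain += record(gain)
ix += ix - 12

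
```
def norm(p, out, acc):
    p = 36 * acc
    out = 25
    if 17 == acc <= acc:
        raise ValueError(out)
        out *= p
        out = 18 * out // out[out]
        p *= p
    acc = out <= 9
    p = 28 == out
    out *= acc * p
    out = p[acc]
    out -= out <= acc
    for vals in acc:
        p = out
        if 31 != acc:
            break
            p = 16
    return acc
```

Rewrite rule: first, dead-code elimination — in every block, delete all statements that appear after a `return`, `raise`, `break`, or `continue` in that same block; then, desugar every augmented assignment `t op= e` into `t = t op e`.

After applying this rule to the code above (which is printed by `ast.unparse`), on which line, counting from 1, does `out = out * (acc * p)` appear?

8

Transformed code:
def norm(p, out, acc):
    p = 36 * acc
    out = 25
    if 17 == acc <= acc:
        raise ValueError(out)
    acc = out <= 9
    p = 28 == out
    out = out * (acc * p)
    out = p[acc]
    out = out - (out <= acc)
    for vals in acc:
        p = out
        if 31 != acc:
            break
    return acc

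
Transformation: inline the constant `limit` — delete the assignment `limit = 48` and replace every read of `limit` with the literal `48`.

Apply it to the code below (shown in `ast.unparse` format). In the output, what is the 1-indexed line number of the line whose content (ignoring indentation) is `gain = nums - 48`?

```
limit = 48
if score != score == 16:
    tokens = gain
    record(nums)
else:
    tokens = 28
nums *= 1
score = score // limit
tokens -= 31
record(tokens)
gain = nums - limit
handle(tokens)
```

10

Transformed code:
if score != score == 16:
    tokens = gain
    record(nums)
else:
    tokens = 28
nums *= 1
score = score // 48
tokens -= 31
record(tokens)
gain = nums - 48
handle(tokens)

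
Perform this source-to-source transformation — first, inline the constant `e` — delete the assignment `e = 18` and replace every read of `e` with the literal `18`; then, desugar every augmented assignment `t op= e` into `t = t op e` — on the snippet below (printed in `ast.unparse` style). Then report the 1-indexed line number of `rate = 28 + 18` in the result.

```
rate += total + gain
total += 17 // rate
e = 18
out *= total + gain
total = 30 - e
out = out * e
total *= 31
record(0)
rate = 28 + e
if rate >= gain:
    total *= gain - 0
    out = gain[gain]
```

8

Transformed code:
rate = rate + (total + gain)
total = total + 17 // rate
out = out * (total + gain)
total = 30 - 18
out = out * 18
total = total * 31
record(0)
rate = 28 + 18
if rate >= gain:
    total = total * (gain - 0)
    out = gain[gain]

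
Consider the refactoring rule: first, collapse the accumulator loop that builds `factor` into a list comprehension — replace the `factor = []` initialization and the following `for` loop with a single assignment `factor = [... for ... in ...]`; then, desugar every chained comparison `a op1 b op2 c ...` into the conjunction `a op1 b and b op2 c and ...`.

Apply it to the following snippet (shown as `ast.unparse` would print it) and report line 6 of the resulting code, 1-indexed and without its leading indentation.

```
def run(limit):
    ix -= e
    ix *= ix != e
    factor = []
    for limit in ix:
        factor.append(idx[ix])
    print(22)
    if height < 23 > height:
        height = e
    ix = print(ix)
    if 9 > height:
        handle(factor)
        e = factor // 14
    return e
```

if height < 23 and 23 > height:

Transformed code:
def run(limit):
    ix -= e
    ix *= ix != e
    factor = [idx[ix] for limit in ix]
    print(22)
    if height < 23 and 23 > height:
        height = e
    ix = print(ix)
    if 9 > height:
        handle(factor)
        e = factor // 14
    return e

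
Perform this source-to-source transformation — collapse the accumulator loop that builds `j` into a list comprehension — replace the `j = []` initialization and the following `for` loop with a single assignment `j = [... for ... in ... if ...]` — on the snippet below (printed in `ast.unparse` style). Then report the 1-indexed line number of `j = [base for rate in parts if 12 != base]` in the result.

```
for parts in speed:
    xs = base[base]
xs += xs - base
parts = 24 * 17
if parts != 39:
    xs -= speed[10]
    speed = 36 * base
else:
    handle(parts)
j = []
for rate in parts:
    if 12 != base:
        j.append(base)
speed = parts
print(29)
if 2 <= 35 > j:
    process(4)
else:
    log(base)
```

Transformed code:
for parts in speed:
    xs = base[base]
xs += xs - base
parts = 24 * 17
if parts != 39:
    xs -= speed[10]
    speed = 36 * base
else:
    handle(parts)
j = [base for rate in parts if 12 != base]
speed = parts
print(29)
if 2 <= 35 > j:
    process(4)
else:
    log(base)

10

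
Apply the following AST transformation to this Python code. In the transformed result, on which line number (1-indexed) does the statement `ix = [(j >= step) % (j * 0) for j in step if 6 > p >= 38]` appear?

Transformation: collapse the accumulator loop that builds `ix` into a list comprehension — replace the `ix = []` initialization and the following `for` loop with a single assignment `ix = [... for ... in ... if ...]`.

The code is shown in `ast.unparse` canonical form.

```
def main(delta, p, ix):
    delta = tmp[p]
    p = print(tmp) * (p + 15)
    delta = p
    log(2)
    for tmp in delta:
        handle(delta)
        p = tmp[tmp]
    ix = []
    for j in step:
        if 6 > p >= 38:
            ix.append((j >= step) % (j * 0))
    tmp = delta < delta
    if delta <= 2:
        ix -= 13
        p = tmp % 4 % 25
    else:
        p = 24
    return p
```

9

Transformed code:
def main(delta, p, ix):
    delta = tmp[p]
    p = print(tmp) * (p + 15)
    delta = p
    log(2)
    for tmp in delta:
        handle(delta)
        p = tmp[tmp]
    ix = [(j >= step) % (j * 0) for j in step if 6 > p >= 38]
    tmp = delta < delta
    if delta <= 2:
        ix -= 13
        p = tmp % 4 % 25
    else:
        p = 24
    return p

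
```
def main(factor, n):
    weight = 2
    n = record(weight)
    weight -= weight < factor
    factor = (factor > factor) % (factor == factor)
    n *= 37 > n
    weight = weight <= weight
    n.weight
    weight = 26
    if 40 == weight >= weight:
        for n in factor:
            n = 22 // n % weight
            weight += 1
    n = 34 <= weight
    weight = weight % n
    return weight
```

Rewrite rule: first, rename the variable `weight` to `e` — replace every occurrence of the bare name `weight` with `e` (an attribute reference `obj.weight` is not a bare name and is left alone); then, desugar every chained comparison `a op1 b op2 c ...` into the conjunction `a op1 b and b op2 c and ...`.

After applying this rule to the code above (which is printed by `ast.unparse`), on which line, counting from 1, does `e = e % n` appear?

Transformed code:
def main(factor, n):
    e = 2
    n = record(e)
    e -= e < factor
    factor = (factor > factor) % (factor == factor)
    n *= 37 > n
    e = e <= e
    n.weight
    e = 26
    if 40 == e and e >= e:
        for n in factor:
            n = 22 // n % e
            e += 1
    n = 34 <= e
    e = e % n
    return e

15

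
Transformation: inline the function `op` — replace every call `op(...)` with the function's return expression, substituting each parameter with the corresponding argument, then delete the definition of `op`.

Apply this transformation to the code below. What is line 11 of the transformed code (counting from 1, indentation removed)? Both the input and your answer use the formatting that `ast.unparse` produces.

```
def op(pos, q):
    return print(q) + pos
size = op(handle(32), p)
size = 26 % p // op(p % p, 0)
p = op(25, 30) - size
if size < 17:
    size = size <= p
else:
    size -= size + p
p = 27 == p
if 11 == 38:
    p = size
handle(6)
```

handle(6)

Transformed code:
size = print(p) + handle(32)
size = 26 % p // (print(0) + p % p)
p = print(30) + 25 - size
if size < 17:
    size = size <= p
else:
    size -= size + p
p = 27 == p
if 11 == 38:
    p = size
handle(6)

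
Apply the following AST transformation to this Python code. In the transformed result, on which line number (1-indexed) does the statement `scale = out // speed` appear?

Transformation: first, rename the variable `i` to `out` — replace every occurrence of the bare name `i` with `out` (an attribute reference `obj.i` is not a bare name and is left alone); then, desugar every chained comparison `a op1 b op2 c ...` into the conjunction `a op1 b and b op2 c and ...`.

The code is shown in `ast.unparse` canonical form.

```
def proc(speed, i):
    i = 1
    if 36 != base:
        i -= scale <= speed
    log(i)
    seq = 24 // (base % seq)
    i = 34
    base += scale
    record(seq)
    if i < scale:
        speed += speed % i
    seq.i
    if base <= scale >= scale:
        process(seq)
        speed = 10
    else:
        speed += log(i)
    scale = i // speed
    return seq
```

18

Transformed code:
def proc(speed, out):
    out = 1
    if 36 != base:
        out -= scale <= speed
    log(out)
    seq = 24 // (base % seq)
    out = 34
    base += scale
    record(seq)
    if out < scale:
        speed += speed % out
    seq.i
    if base <= scale and scale >= scale:
        process(seq)
        speed = 10
    else:
        speed += log(out)
    scale = out // speed
    return seq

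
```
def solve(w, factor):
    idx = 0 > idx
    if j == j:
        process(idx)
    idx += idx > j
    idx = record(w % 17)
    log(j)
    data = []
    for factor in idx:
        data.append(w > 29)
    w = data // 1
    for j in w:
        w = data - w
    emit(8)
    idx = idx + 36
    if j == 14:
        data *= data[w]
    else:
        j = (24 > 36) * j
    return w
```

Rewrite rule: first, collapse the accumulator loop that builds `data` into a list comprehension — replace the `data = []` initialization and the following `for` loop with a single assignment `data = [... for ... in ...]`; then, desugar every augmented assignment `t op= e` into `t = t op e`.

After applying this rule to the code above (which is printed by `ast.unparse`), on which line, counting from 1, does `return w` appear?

18

Transformed code:
def solve(w, factor):
    idx = 0 > idx
    if j == j:
        process(idx)
    idx = idx + (idx > j)
    idx = record(w % 17)
    log(j)
    data = [w > 29 for factor in idx]
    w = data // 1
    for j in w:
        w = data - w
    emit(8)
    idx = idx + 36
    if j == 14:
        data = data * data[w]
    else:
        j = (24 > 36) * j
    return w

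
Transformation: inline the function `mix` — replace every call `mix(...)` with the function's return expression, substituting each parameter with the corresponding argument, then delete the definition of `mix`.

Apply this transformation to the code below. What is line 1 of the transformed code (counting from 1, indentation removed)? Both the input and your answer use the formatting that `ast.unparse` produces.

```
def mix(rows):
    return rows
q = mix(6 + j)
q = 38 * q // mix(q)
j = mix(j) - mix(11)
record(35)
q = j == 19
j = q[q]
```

Transformed code:
q = 6 + j
q = 38 * q // q
j = j - 11
record(35)
q = j == 19
j = q[q]

q = 6 + j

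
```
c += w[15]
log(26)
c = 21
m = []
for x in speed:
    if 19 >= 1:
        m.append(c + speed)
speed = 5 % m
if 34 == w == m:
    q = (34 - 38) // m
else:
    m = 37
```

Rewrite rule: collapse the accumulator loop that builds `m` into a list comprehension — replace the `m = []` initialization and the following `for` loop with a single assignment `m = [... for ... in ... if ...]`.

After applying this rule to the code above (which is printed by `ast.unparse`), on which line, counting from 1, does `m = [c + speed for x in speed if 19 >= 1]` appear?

Transformed code:
c += w[15]
log(26)
c = 21
m = [c + speed for x in speed if 19 >= 1]
speed = 5 % m
if 34 == w == m:
    q = (34 - 38) // m
else:
    m = 37

4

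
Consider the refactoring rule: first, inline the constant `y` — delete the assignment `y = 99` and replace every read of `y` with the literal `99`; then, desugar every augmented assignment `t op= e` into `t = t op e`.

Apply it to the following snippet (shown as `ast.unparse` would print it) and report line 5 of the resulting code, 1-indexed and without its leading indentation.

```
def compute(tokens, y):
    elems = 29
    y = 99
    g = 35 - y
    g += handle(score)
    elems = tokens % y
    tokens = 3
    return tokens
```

elems = tokens % 99

Transformed code:
def compute(tokens, y):
    elems = 29
    g = 35 - 99
    g = g + handle(score)
    elems = tokens % 99
    tokens = 3
    return tokens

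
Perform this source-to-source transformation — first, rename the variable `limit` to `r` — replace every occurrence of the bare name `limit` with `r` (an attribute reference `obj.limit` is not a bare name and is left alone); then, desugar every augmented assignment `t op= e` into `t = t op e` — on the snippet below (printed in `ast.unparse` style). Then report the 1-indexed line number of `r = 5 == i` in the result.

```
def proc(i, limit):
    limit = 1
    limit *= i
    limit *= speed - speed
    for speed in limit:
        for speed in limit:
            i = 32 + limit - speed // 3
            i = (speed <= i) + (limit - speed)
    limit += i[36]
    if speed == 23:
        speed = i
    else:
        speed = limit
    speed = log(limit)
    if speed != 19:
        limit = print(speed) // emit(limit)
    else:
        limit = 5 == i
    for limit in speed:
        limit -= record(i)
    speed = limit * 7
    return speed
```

Transformed code:
def proc(i, r):
    r = 1
    r = r * i
    r = r * (speed - speed)
    for speed in r:
        for speed in r:
            i = 32 + r - speed // 3
            i = (speed <= i) + (r - speed)
    r = r + i[36]
    if speed == 23:
        speed = i
    else:
        speed = r
    speed = log(r)
    if speed != 19:
        r = print(speed) // emit(r)
    else:
        r = 5 == i
    for r in speed:
        r = r - record(i)
    speed = r * 7
    return speed

18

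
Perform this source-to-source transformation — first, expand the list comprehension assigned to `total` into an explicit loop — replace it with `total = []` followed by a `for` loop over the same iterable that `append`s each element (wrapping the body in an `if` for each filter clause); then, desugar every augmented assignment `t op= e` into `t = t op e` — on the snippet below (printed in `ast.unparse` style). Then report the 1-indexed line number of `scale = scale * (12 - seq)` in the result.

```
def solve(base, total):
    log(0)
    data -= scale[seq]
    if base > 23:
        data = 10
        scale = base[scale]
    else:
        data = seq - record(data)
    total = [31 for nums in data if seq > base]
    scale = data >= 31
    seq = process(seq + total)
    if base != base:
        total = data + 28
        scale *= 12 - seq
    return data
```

17

Transformed code:
def solve(base, total):
    log(0)
    data = data - scale[seq]
    if base > 23:
        data = 10
        scale = base[scale]
    else:
        data = seq - record(data)
    total = []
    for nums in data:
        if seq > base:
            total.append(31)
    scale = data >= 31
    seq = process(seq + total)
    if base != base:
        total = data + 28
        scale = scale * (12 - seq)
    return data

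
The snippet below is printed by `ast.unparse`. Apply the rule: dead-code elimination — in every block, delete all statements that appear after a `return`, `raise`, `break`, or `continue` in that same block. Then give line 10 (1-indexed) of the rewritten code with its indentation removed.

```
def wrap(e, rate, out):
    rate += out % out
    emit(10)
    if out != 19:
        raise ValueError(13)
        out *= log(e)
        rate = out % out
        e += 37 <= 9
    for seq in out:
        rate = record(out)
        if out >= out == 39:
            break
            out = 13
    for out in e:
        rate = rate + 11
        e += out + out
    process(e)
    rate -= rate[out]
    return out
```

Transformed code:
def wrap(e, rate, out):
    rate += out % out
    emit(10)
    if out != 19:
        raise ValueError(13)
    for seq in out:
        rate = record(out)
        if out >= out == 39:
            break
    for out in e:
        rate = rate + 11
        e += out + out
    process(e)
    rate -= rate[out]
    return out

for out in e:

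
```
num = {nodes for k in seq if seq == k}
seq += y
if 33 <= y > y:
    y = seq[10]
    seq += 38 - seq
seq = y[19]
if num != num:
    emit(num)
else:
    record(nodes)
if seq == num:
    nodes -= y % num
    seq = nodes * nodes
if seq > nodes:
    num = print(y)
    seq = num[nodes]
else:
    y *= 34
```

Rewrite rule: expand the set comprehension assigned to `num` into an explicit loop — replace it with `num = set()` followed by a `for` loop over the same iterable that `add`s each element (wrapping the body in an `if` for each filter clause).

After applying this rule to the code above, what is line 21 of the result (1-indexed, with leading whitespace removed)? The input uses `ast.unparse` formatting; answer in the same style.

y *= 34

Transformed code:
num = set()
for k in seq:
    if seq == k:
        num.add(nodes)
seq += y
if 33 <= y > y:
    y = seq[10]
    seq += 38 - seq
seq = y[19]
if num != num:
    emit(num)
else:
    record(nodes)
if seq == num:
    nodes -= y % num
    seq = nodes * nodes
if seq > nodes:
    num = print(y)
    seq = num[nodes]
else:
    y *= 34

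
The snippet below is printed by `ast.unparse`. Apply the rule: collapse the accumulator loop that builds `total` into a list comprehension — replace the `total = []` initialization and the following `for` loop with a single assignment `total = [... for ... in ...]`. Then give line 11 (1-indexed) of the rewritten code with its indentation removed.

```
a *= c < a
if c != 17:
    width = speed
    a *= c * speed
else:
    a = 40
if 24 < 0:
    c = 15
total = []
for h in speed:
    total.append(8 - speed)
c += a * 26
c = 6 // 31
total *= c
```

Transformed code:
a *= c < a
if c != 17:
    width = speed
    a *= c * speed
else:
    a = 40
if 24 < 0:
    c = 15
total = [8 - speed for h in speed]
c += a * 26
c = 6 // 31
total *= c

c = 6 // 31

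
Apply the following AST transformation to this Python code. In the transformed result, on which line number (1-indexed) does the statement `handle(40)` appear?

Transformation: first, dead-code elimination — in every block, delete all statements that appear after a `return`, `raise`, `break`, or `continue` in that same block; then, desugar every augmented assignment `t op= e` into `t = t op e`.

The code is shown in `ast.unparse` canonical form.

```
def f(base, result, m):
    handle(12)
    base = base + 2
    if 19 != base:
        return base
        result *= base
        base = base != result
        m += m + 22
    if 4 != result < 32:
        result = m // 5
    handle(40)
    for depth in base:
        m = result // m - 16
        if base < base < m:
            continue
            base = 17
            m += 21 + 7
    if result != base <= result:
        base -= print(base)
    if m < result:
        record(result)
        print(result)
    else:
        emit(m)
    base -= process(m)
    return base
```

Transformed code:
def f(base, result, m):
    handle(12)
    base = base + 2
    if 19 != base:
        return base
    if 4 != result < 32:
        result = m // 5
    handle(40)
    for depth in base:
        m = result // m - 16
        if base < base < m:
            continue
    if result != base <= result:
        base = base - print(base)
    if m < result:
        record(result)
        print(result)
    else:
        emit(m)
    base = base - process(m)
    return base

8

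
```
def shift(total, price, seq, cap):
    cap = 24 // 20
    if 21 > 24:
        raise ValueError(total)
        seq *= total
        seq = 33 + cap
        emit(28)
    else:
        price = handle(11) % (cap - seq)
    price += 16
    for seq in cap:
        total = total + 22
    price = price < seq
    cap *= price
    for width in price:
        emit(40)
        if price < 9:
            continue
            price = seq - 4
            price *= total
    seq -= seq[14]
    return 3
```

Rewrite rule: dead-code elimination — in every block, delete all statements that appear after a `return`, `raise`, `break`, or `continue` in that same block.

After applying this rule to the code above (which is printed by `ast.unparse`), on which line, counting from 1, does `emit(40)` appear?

Transformed code:
def shift(total, price, seq, cap):
    cap = 24 // 20
    if 21 > 24:
        raise ValueError(total)
    else:
        price = handle(11) % (cap - seq)
    price += 16
    for seq in cap:
        total = total + 22
    price = price < seq
    cap *= price
    for width in price:
        emit(40)
        if price < 9:
            continue
    seq -= seq[14]
    return 3

13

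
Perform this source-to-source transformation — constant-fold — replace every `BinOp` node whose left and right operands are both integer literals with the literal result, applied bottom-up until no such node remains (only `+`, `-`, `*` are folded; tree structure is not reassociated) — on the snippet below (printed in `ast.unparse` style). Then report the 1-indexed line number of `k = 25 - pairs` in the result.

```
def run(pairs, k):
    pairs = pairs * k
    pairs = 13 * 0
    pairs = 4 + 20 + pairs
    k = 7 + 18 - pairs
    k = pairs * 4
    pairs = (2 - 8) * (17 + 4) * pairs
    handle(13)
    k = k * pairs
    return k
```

5

Transformed code:
def run(pairs, k):
    pairs = pairs * k
    pairs = 0
    pairs = 24 + pairs
    k = 25 - pairs
    k = pairs * 4
    pairs = -126 * pairs
    handle(13)
    k = k * pairs
    return k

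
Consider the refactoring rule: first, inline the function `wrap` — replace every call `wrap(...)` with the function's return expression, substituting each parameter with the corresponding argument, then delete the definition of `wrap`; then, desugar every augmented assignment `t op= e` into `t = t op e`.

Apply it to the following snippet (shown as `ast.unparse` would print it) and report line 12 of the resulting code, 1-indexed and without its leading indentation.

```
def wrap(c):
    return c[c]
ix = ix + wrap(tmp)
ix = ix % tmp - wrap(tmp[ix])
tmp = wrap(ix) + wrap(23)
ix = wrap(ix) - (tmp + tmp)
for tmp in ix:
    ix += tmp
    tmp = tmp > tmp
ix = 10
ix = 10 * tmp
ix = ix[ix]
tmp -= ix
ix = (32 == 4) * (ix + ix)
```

Transformed code:
ix = ix + tmp[tmp]
ix = ix % tmp - tmp[ix][tmp[ix]]
tmp = ix[ix] + 23[23]
ix = ix[ix] - (tmp + tmp)
for tmp in ix:
    ix = ix + tmp
    tmp = tmp > tmp
ix = 10
ix = 10 * tmp
ix = ix[ix]
tmp = tmp - ix
ix = (32 == 4) * (ix + ix)

ix = (32 == 4) * (ix + ix)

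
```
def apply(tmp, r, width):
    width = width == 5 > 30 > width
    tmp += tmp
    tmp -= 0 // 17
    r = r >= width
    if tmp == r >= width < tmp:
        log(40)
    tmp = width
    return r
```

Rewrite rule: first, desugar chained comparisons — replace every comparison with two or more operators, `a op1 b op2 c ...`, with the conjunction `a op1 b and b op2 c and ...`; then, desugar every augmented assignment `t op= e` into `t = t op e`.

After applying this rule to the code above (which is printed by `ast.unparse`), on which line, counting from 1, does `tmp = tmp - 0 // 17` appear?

Transformed code:
def apply(tmp, r, width):
    width = width == 5 and 5 > 30 and (30 > width)
    tmp = tmp + tmp
    tmp = tmp - 0 // 17
    r = r >= width
    if tmp == r and r >= width and (width < tmp):
        log(40)
    tmp = width
    return r

4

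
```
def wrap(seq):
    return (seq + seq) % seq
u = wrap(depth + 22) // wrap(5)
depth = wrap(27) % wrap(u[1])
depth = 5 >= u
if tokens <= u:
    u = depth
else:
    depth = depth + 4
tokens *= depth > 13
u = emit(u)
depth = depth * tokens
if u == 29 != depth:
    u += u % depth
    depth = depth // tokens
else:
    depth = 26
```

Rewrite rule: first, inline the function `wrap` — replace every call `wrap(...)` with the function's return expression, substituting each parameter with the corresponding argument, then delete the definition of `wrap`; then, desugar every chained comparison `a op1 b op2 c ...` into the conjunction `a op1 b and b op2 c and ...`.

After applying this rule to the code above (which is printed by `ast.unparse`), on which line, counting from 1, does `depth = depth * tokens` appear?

Transformed code:
u = (depth + 22 + (depth + 22)) % (depth + 22) // ((5 + 5) % 5)
depth = (27 + 27) % 27 % ((u[1] + u[1]) % u[1])
depth = 5 >= u
if tokens <= u:
    u = depth
else:
    depth = depth + 4
tokens *= depth > 13
u = emit(u)
depth = depth * tokens
if u == 29 and 29 != depth:
    u += u % depth
    depth = depth // tokens
else:
    depth = 26

10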